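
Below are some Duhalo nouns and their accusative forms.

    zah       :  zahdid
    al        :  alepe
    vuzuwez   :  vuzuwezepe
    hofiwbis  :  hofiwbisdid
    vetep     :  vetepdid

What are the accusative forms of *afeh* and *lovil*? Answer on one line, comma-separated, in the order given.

The alternation tracks the final consonant of the stem — -did when the stem ends in a voiceless consonant (*zah*, *hofiwbis*, *vetep*); -epe when the stem ends in a voiced consonant (*al*, *vuzuwez*).
*afeh* — final consonant /h/ (voiceless) → -did → *afehdid*.
Since the final consonant of *lovil* is /l/ (voiced), it takes -epe, giving *lovilepe*.

afehdid, lovilepe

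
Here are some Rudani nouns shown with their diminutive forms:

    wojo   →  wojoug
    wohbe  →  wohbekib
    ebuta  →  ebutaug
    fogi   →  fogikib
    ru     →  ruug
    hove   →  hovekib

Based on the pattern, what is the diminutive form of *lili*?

lilikib

Looking at the last vowel of each stem: -kib when the last vowel of the stem is a front vowel (*wohbe*, *fogi*, *hove*); -ug when the last vowel of the stem is a back vowel (*wojo*, *ebuta*, *ru*).
Since the last vowel of *lili* is /i/ (a front vowel), it takes -kib, giving *lilikib*.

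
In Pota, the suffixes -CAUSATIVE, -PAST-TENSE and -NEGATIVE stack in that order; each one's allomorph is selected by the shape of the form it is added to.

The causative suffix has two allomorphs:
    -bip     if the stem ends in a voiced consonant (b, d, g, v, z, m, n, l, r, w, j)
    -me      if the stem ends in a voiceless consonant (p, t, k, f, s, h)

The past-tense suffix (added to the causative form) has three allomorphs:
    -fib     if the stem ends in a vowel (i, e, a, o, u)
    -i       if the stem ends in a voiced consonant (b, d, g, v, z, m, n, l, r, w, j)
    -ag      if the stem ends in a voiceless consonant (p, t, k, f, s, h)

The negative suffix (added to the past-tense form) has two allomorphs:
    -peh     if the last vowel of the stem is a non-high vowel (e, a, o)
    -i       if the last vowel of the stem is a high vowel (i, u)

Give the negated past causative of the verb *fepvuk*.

fepvukmefibi

Since the final consonant of *fepvuk* is /k/ (voiceless), it takes -me, giving *fepvukme*.
The causative form *fepvukme* — final sound /e/ (a vowel) → -fib → *fepvukmefib*.
The last vowel of the past-tense form *fepvukmefib* is /i/, which is a high vowel, so the negative suffix is -i, giving *fepvukmefibi*.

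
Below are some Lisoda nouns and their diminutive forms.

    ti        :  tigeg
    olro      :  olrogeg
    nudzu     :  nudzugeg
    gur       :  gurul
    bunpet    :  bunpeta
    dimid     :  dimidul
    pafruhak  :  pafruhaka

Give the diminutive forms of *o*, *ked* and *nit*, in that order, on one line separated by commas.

The suffix is conditioned by the final sound: -a when the stem ends in a voiceless consonant (*bunpet*, *pafruhak*); -ul when the stem ends in a voiced consonant (*gur*, *dimid*); -geg when the stem ends in a vowel (*ti*, *olro*, *nudzu*).
The final sound of *o* is /o/, which is a vowel, so the suffix is -geg, giving *ogeg*.
Since the final sound of *ked* is /d/ (a voiced consonant), it takes -ul, giving *kedul*.
*nit* — final sound /t/ (a voiceless consonant) → -a → *nita*.

ogeg, kedul, nita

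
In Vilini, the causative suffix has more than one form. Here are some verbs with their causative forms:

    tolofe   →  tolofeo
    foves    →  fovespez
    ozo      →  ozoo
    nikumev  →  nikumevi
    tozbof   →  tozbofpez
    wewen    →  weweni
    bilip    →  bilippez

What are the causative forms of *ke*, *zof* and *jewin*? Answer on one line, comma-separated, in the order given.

keo, zofpez, jewini

The suffix is conditioned by the final sound: -pez when the stem ends in a voiceless consonant (*foves*, *tozbof*, *bilip*); -i when the stem ends in a voiced consonant (*nikumev*, *wewen*); -o when the stem ends in a vowel (*tolofe*, *ozo*).
The final sound of *ke* is /e/, which is a vowel, so the suffix is -o, giving *keo*.
Since the final sound of *zof* is /f/ (a voiceless consonant), it takes -pez, giving *zofpez*.
*jewin*: final sound = /n/, a voiced consonant → -i → *jewini*.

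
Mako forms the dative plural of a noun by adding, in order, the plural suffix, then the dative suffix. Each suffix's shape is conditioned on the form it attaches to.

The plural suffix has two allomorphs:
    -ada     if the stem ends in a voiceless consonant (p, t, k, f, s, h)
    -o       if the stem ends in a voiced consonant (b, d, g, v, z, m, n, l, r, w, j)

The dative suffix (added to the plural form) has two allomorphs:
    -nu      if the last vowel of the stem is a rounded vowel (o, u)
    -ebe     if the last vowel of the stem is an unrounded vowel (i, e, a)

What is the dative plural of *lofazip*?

*lofazip* — final consonant /p/ (voiceless) → -ada → *lofazipada*.
Since the last vowel of the plural form *lofazipada* is /a/ (an unrounded vowel), it takes -ebe, giving *lofazipadaebe*.

lofazipadaebe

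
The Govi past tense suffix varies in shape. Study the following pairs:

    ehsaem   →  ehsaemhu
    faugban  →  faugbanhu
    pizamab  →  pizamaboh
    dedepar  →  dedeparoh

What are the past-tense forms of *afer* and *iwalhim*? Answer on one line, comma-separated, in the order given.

The suffix is conditioned by the final consonant: -hu when the stem ends in a nasal (*ehsaem*, *faugban*); -oh when the stem ends in a non-nasal consonant (*pizamab*, *dedepar*).
*afer* — final consonant /r/ (non-nasal) → -oh → *aferoh*.
Since the final consonant of *iwalhim* is /m/ (a nasal), it takes -hu, giving *iwalhimhu*.

aferoh, iwalhimhu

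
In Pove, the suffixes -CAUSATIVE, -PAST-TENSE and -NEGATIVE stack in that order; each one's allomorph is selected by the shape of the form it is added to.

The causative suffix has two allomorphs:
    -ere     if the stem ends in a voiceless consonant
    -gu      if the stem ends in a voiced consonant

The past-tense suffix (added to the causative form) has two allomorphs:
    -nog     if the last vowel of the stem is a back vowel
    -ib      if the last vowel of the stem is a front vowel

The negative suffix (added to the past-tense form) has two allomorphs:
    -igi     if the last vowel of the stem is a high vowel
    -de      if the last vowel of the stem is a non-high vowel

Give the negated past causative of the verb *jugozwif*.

*jugozwif*: final consonant = /f/, voiceless → -ere → *jugozwifere*.
The last vowel of the causative form *jugozwifere* is /e/, which is a front vowel, so the past-tense suffix is -ib, giving *jugozwifereib*.
The past-tense form *jugozwifereib* — last vowel /i/ (a high vowel) → -igi → *jugozwifereibigi*.

jugozwifereibigi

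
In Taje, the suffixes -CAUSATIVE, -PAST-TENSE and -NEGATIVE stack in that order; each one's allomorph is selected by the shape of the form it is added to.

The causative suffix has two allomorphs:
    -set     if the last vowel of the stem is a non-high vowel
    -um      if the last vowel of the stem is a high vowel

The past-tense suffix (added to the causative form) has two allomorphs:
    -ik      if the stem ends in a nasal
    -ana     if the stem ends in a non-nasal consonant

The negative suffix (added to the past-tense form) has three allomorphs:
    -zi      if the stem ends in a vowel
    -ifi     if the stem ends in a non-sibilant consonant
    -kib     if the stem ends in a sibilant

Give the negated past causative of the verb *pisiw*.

*pisiw*: last vowel = /i/, a high vowel → -um → *pisiwum*.
The causative form *pisiwum* — final consonant /m/ (a nasal) → -ik → *pisiwumik*.
Since the final sound of the past-tense form *pisiwumik* is /k/ (a non-sibilant consonant), it takes -ifi, giving *pisiwumikifi*.

pisiwumikifi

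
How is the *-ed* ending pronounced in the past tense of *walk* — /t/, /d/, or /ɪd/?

/t/

The stem *walk* ends in a voiceless consonant other than /t/.
The -ed suffix is realized as /ɪd/ after /t, d/; as /t/ after other voiceless consonants; and as /d/ after other voiced sounds.
So -ed on *walk* is pronounced /t/.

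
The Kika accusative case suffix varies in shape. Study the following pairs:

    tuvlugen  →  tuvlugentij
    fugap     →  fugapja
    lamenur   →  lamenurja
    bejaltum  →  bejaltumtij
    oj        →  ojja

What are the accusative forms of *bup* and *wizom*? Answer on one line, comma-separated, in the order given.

The pattern is nasality of the final consonant: -tij when the stem ends in a nasal (*tuvlugen*, *bejaltum*); -ja when the stem ends in a non-nasal consonant (*fugap*, *lamenur*, *oj*).
*bup*: final consonant = /p/, non-nasal → -ja → *bupja*.
*wizom*: final consonant = /m/, a nasal → -tij → *wizomtij*.

bupja, wizomtij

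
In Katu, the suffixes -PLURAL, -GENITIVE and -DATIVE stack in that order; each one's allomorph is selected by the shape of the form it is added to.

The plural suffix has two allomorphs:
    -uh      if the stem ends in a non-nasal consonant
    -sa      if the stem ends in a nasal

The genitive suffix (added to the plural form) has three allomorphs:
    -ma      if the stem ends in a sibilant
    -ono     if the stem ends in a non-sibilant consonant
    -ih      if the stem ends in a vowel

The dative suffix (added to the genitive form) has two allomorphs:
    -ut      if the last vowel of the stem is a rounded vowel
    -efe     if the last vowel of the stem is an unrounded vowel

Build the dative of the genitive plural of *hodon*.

hodonsaihefe

The final consonant of *hodon* is /n/, which is a nasal, so the plural suffix is -sa, giving *hodonsa*.
The plural form *hodonsa* — final sound /a/ (a vowel) → -ih → *hodonsaih*.
The genitive form *hodonsaih*: last vowel = /i/, an unrounded vowel → -efe → *hodonsaihefe*.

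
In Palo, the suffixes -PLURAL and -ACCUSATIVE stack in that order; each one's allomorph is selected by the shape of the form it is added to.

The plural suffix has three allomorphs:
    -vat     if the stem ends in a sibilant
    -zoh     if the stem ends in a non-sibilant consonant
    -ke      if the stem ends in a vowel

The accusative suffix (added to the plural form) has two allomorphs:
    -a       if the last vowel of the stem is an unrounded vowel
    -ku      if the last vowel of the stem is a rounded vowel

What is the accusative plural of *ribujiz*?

ribujizvata

The final sound of *ribujiz* is /z/, which is a sibilant, so the plural suffix is -vat, giving *ribujizvat*.
The plural form *ribujizvat* — last vowel /a/ (an unrounded vowel) → -a → *ribujizvata*.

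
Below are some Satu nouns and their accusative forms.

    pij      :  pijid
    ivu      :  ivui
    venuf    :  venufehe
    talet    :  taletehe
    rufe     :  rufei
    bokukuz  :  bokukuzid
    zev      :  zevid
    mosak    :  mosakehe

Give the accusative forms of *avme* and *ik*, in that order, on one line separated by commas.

The suffix is conditioned by the final sound: -ehe when the stem ends in a voiceless consonant (*venuf*, *talet*, *mosak*); -id when the stem ends in a voiced consonant (*pij*, *bokukuz*, *zev*); -i when the stem ends in a vowel (*ivu*, *rufe*).
*avme* — final sound /e/ (a vowel) → -i → *avmei*.
*ik*: final sound = /k/, a voiceless consonant → -ehe → *ikehe*.

avmei, ikehe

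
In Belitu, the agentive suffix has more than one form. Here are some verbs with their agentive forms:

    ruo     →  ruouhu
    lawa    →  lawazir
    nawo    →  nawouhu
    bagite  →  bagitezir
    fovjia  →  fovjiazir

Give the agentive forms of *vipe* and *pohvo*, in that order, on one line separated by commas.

The suffix is conditioned by the last vowel: -uhu when the last vowel of the stem is a rounded vowel (*ruo*, *nawo*); -zir when the last vowel of the stem is an unrounded vowel (*lawa*, *bagite*, *fovjia*).
*vipe* — last vowel /e/ (an unrounded vowel) → -zir → *vipezir*.
Since the last vowel of *pohvo* is /o/ (a rounded vowel), it takes -uhu, giving *pohvouhu*.

vipezir, pohvouhu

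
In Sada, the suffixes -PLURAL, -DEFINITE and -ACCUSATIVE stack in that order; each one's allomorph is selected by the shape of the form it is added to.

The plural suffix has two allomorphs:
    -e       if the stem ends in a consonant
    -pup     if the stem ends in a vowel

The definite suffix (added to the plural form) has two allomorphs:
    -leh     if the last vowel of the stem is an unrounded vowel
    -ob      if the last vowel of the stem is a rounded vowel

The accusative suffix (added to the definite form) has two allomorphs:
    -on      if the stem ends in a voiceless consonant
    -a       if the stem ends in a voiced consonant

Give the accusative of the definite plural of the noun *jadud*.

The final sound of *jadud* is /d/, which is a consonant, so the plural suffix is -e, giving *jadude*.
The last vowel of the plural form *jadude* is /e/, which is an unrounded vowel, so the definite suffix is -leh, giving *jadudeleh*.
The final consonant of the definite form *jadudeleh* is /h/, which is voiceless, so the accusative suffix is -on, giving *jadudelehon*.

jadudelehon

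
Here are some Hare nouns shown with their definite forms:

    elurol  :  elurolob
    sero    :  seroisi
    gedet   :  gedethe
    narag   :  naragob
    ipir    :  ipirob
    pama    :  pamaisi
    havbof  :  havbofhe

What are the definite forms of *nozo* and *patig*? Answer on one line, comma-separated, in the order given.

nozoisi, patigob

The pattern is voicing of the final sound: -he when the stem ends in a voiceless consonant (*gedet*, *havbof*); -ob when the stem ends in a voiced consonant (*elurol*, *narag*, *ipir*); -isi when the stem ends in a vowel (*sero*, *pama*).
The final sound of *nozo* is /o/, which is a vowel, so the suffix is -isi, giving *nozoisi*.
*patig*: final sound = /g/, a voiced consonant → -ob → *patigob*.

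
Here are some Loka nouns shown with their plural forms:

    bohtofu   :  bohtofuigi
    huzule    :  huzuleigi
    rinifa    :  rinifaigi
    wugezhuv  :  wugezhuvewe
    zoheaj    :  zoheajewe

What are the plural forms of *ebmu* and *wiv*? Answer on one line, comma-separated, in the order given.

The pattern is consonant vs. vowel: -ewe when the stem ends in a consonant (*wugezhuv*, *zoheaj*); -igi when the stem ends in a vowel (*bohtofu*, *huzule*, *rinifa*).
Since the final sound of *ebmu* is /u/ (a vowel), it takes -igi, giving *ebmuigi*.
*wiv* — final sound /v/ (a consonant) → -ewe → *wivewe*.

ebmuigi, wivewe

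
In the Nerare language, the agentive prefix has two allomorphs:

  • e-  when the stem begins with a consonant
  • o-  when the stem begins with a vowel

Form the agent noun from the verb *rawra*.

erawra

Since the first sound of *rawra* is /r/ (a consonant), it takes e-, giving *erawra*.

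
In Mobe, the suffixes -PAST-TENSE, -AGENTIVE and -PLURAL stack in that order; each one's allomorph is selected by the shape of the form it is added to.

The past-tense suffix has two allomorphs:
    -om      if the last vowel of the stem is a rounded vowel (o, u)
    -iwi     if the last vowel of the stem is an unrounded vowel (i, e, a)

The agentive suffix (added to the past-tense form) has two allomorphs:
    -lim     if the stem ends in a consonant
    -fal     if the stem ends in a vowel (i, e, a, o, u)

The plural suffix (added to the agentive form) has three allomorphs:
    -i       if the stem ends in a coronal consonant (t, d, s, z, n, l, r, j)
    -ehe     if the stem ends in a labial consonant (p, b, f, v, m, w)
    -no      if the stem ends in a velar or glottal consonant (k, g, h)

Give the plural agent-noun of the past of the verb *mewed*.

*mewed*: last vowel = /e/, an unrounded vowel → -iwi → *mewediwi*.
Since the final sound of the past-tense form *mewediwi* is /i/ (a vowel), it takes -fal, giving *mewediwifal*.
The agentive form *mewediwifal* — final consonant /l/ (coronal) → -i → *mewediwifali*.

mewediwifali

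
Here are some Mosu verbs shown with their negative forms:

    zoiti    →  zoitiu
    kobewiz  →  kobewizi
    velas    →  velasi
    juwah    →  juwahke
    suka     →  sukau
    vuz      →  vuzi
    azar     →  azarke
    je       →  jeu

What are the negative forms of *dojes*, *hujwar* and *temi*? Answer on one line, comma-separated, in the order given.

dojesi, hujwarke, temiu

Looking at the final sound of each stem: -i when the stem ends in a sibilant (*kobewiz*, *velas*, *vuz*); -ke when the stem ends in a non-sibilant consonant (*juwah*, *azar*); -u when the stem ends in a vowel (*zoiti*, *suka*, *je*).
Since the final sound of *dojes* is /s/ (a sibilant), it takes -i, giving *dojesi*.
*hujwar* — final sound /r/ (a non-sibilant consonant) → -ke → *hujwarke*.
*temi* — final sound /i/ (a vowel) → -u → *temiu*.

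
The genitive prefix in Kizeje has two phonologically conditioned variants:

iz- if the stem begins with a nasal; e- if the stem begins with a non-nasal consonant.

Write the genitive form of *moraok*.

izmoraok

*moraok*: first consonant = /m/, a nasal → iz- → *izmoraok*.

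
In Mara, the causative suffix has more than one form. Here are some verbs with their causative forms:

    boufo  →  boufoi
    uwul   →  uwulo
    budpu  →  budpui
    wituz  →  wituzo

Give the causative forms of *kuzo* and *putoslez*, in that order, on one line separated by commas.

kuzoi, putoslezo

Looking at the final sound of each stem: -o when the stem ends in a consonant (*uwul*, *wituz*); -i when the stem ends in a vowel (*boufo*, *budpu*).
*kuzo*: final sound = /o/, a vowel → -i → *kuzoi*.
The final sound of *putoslez* is /z/, which is a consonant, so the suffix is -o, giving *putoslezo*.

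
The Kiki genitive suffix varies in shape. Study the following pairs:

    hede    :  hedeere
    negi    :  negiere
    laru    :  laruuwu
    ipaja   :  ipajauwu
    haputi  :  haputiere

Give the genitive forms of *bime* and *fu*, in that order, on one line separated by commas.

bimeere, fuuwu

The pattern is front/back vowel harmony: -ere when the last vowel of the stem is a front vowel (*hede*, *negi*, *haputi*); -uwu when the last vowel of the stem is a back vowel (*laru*, *ipaja*).
Since the last vowel of *bime* is /e/ (a front vowel), it takes -ere, giving *bimeere*.
The last vowel of *fu* is /u/, which is a back vowel, so the suffix is -uwu, giving *fuuwu*.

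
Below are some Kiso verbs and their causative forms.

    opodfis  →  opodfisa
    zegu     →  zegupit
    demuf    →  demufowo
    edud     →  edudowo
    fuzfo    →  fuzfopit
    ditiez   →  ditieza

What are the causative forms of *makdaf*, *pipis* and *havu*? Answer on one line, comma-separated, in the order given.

The alternation tracks the final sound of the stem — -a when the stem ends in a sibilant (*opodfis*, *ditiez*); -owo when the stem ends in a non-sibilant consonant (*demuf*, *edud*); -pit when the stem ends in a vowel (*zegu*, *fuzfo*).
Since the final sound of *makdaf* is /f/ (a non-sibilant consonant), it takes -owo, giving *makdafowo*.
The final sound of *pipis* is /s/, which is a sibilant, so the suffix is -a, giving *pipisa*.
Since the final sound of *havu* is /u/ (a vowel), it takes -pit, giving *havupit*.

makdafowo, pipisa, havupit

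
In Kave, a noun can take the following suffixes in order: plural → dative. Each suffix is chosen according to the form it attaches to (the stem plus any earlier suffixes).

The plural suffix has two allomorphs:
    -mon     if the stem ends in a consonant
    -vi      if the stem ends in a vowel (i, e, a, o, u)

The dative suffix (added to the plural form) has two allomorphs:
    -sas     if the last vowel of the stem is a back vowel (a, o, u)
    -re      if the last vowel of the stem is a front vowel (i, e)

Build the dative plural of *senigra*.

senigravire

Since the final sound of *senigra* is /a/ (a vowel), it takes -vi, giving *senigravi*.
The last vowel of the plural form *senigravi* is /i/, which is a front vowel, so the dative suffix is -re, giving *senigravire*.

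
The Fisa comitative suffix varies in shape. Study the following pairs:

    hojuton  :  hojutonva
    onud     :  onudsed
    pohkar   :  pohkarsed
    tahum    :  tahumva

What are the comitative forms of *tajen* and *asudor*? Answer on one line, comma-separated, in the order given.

tajenva, asudorsed

The alternation tracks the final consonant of the stem — -va when the stem ends in a nasal (*hojuton*, *tahum*); -sed when the stem ends in a non-nasal consonant (*onud*, *pohkar*).
Since the final consonant of *tajen* is /n/ (a nasal), it takes -va, giving *tajenva*.
*asudor*: final consonant = /r/, non-nasal → -sed → *asudorsed*.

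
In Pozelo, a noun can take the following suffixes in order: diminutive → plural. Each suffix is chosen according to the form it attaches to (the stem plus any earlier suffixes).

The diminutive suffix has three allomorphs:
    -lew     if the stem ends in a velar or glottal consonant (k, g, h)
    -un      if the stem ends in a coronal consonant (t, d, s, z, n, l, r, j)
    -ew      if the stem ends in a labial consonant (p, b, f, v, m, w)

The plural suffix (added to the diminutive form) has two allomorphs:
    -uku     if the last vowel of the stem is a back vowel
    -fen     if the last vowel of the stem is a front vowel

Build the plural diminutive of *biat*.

*biat* — final consonant /t/ (coronal) → -un → *biatun*.
The diminutive form *biatun*: last vowel = /u/, a back vowel → -uku → *biatunuku*.

biatunuku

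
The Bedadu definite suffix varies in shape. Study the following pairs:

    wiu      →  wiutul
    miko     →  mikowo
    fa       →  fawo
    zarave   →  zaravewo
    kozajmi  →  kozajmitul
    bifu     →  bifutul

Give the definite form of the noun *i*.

itul

Looking at the last vowel of each stem: -tul when the last vowel of the stem is a high vowel (*wiu*, *kozajmi*, *bifu*); -wo when the last vowel of the stem is a non-high vowel (*miko*, *fa*, *zarave*).
*i*: last vowel = /i/, a high vowel → -tul → *itul*.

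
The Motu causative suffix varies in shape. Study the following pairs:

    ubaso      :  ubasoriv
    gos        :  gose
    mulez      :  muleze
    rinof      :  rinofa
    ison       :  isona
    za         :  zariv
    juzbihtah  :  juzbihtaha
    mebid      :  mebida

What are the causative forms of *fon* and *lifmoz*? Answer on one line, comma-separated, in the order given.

fona, lifmoze

The suffix is conditioned by the final sound: -e when the stem ends in a sibilant (*gos*, *mulez*); -a when the stem ends in a non-sibilant consonant (*rinof*, *ison*, *juzbihtah*, *mebid*); -riv when the stem ends in a vowel (*ubaso*, *za*).
The final sound of *fon* is /n/, which is a non-sibilant consonant, so the suffix is -a, giving *fona*.
Since the final sound of *lifmoz* is /z/ (a sibilant), it takes -e, giving *lifmoze*.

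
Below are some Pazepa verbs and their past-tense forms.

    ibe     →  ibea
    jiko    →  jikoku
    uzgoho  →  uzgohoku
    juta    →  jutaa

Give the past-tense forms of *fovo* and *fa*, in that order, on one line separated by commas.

fovoku, faa

Looking at the last vowel of each stem: -ku when the last vowel of the stem is a rounded vowel (*jiko*, *uzgoho*); -a when the last vowel of the stem is an unrounded vowel (*ibe*, *juta*).
The last vowel of *fovo* is /o/, which is a rounded vowel, so the suffix is -ku, giving *fovoku*.
The last vowel of *fa* is /a/, which is an unrounded vowel, so the suffix is -a, giving *faa*.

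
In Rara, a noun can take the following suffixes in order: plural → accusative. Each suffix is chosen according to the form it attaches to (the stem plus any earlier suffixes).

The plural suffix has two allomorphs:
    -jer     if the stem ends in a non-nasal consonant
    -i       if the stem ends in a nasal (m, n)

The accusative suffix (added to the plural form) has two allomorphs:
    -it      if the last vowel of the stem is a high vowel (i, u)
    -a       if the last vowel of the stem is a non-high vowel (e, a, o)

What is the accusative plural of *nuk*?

nukjera

*nuk* — final consonant /k/ (non-nasal) → -jer → *nukjer*.
The plural form *nukjer*: last vowel = /e/, a non-high vowel → -a → *nukjera*.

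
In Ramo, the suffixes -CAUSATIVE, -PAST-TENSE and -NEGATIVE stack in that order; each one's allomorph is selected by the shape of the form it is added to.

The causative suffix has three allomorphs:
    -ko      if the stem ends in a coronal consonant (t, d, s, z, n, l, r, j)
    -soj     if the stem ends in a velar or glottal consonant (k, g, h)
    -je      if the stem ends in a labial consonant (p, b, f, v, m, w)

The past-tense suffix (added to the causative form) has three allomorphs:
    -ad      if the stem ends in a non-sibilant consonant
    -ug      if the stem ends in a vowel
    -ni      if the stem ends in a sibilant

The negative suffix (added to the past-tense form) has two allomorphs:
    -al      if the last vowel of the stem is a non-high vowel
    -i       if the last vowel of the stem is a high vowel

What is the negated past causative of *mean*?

Since the final consonant of *mean* is /n/ (coronal), it takes -ko, giving *meanko*.
The causative form *meanko*: final sound = /o/, a vowel → -ug → *meankoug*.
The past-tense form *meankoug*: last vowel = /u/, a high vowel → -i → *meankougi*.

meankougi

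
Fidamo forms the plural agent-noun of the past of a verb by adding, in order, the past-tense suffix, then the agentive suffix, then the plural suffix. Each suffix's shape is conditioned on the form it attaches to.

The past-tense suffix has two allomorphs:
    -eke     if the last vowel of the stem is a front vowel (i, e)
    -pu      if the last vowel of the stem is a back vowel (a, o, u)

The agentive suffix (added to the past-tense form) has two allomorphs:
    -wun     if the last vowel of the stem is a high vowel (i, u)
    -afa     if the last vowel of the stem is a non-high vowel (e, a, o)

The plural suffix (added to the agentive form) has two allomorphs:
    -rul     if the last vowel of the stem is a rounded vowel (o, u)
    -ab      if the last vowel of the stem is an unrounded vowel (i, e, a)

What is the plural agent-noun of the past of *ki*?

*ki* — last vowel /i/ (a front vowel) → -eke → *kieke*.
The past-tense form *kieke*: last vowel = /e/, a non-high vowel → -afa → *kiekeafa*.
Since the last vowel of the agentive form *kiekeafa* is /a/ (an unrounded vowel), it takes -ab, giving *kiekeafaab*.

kiekeafaab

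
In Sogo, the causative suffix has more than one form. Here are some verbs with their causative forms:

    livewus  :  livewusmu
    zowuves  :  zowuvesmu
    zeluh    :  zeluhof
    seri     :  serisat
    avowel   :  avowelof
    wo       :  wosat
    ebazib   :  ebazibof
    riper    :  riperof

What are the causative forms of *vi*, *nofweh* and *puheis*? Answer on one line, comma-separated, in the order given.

The pattern is sibilance of the final sound: -mu when the stem ends in a sibilant (*livewus*, *zowuves*); -of when the stem ends in a non-sibilant consonant (*zeluh*, *avowel*, *ebazib*, *riper*); -sat when the stem ends in a vowel (*seri*, *wo*).
Since the final sound of *vi* is /i/ (a vowel), it takes -sat, giving *visat*.
Since the final sound of *nofweh* is /h/ (a non-sibilant consonant), it takes -of, giving *nofwehof*.
The final sound of *puheis* is /s/, which is a sibilant, so the suffix is -mu, giving *puheismu*.

visat, nofwehof, puheismu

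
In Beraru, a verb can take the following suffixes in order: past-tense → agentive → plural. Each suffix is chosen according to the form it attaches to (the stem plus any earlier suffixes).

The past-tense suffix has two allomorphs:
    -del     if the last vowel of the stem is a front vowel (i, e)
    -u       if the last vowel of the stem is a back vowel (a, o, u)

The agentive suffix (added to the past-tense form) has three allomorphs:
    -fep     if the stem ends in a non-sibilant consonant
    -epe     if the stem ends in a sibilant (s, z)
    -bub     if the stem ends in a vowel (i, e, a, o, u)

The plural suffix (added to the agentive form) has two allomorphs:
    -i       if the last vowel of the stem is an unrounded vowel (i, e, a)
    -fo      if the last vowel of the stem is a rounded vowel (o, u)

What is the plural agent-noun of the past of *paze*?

pazedelfepi

*paze* — last vowel /e/ (a front vowel) → -del → *pazedel*.
The past-tense form *pazedel*: final sound = /l/, a non-sibilant consonant → -fep → *pazedelfep*.
The agentive form *pazedelfep*: last vowel = /e/, an unrounded vowel → -i → *pazedelfepi*.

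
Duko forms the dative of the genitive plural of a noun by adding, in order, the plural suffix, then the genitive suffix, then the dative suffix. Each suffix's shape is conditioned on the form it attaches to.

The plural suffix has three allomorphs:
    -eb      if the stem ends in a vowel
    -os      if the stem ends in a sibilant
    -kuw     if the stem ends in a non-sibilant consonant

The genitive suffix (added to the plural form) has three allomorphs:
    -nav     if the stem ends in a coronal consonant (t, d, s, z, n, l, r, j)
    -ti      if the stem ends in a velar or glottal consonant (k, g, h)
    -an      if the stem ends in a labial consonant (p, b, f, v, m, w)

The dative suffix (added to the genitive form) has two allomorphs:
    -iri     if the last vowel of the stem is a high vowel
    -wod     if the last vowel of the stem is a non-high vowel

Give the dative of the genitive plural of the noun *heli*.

heliebanwod

*heli*: final sound = /i/, a vowel → -eb → *helieb*.
The plural form *helieb* — final consonant /b/ (labial) → -an → *helieban*.
Since the last vowel of the genitive form *helieban* is /a/ (a non-high vowel), it takes -wod, giving *heliebanwod*.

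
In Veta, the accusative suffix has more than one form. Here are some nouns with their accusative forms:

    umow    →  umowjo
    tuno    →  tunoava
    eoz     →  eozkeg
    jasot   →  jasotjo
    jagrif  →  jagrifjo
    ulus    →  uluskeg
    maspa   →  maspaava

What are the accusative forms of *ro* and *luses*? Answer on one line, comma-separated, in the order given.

Looking at the final sound of each stem: -keg when the stem ends in a sibilant (*eoz*, *ulus*); -jo when the stem ends in a non-sibilant consonant (*umow*, *jasot*, *jagrif*); -ava when the stem ends in a vowel (*tuno*, *maspa*).
*ro*: final sound = /o/, a vowel → -ava → *roava*.
The final sound of *luses* is /s/, which is a sibilant, so the suffix is -keg, giving *luseskeg*.

roava, luseskeg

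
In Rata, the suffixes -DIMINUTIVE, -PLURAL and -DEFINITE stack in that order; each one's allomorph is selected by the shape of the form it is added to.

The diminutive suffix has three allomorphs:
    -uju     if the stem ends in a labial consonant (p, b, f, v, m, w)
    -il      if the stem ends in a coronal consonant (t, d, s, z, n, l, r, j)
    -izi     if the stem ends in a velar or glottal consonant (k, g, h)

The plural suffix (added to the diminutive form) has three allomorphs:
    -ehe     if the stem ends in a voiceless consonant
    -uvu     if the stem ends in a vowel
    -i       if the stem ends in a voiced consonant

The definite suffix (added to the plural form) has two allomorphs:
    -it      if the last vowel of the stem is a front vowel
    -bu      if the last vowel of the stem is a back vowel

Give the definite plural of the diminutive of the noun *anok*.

*anok*: final consonant = /k/, velar/glottal → -izi → *anokizi*.
The diminutive form *anokizi* — final sound /i/ (a vowel) → -uvu → *anokiziuvu*.
Since the last vowel of the plural form *anokiziuvu* is /u/ (a back vowel), it takes -bu, giving *anokiziuvubu*.

anokiziuvubu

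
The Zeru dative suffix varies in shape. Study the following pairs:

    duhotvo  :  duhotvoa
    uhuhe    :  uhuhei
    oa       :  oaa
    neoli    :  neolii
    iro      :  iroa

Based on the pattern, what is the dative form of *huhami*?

huhamii

The suffix is conditioned by the last vowel: -i when the last vowel of the stem is a front vowel (*uhuhe*, *neoli*); -a when the last vowel of the stem is a back vowel (*duhotvo*, *oa*, *iro*).
The last vowel of *huhami* is /i/, which is a front vowel, so the suffix is -i, giving *huhamii*.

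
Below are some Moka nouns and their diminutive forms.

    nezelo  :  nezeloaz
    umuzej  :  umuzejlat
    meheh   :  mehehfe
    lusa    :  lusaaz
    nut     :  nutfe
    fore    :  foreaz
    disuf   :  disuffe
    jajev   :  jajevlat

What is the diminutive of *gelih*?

The pattern is voicing of the final sound: -fe when the stem ends in a voiceless consonant (*meheh*, *nut*, *disuf*); -lat when the stem ends in a voiced consonant (*umuzej*, *jajev*); -az when the stem ends in a vowel (*nezelo*, *lusa*, *fore*).
Since the final sound of *gelih* is /h/ (a voiceless consonant), it takes -fe, giving *gelihfe*.

gelihfe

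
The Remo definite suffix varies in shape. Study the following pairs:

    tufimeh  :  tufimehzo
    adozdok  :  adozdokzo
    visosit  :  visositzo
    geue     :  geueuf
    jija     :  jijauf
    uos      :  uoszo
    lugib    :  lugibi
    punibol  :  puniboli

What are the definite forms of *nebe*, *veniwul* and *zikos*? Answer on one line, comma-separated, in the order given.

nebeuf, veniwuli, zikoszo

The pattern is voicing of the final sound: -zo when the stem ends in a voiceless consonant (*tufimeh*, *adozdok*, *visosit*, *uos*); -i when the stem ends in a voiced consonant (*lugib*, *punibol*); -uf when the stem ends in a vowel (*geue*, *jija*).
The final sound of *nebe* is /e/, which is a vowel, so the suffix is -uf, giving *nebeuf*.
Since the final sound of *veniwul* is /l/ (a voiced consonant), it takes -i, giving *veniwuli*.
*zikos* — final sound /s/ (a voiceless consonant) → -zo → *zikoszo*.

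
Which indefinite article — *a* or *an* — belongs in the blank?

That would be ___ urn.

an

The indefinite article is chosen by the initial *sound* of the following word, not its spelling.
*urn* begins with the sound /ɜr/ (u pronounced /ɜr/) — a vowel sound.
So the article is *an*: That would be an urn.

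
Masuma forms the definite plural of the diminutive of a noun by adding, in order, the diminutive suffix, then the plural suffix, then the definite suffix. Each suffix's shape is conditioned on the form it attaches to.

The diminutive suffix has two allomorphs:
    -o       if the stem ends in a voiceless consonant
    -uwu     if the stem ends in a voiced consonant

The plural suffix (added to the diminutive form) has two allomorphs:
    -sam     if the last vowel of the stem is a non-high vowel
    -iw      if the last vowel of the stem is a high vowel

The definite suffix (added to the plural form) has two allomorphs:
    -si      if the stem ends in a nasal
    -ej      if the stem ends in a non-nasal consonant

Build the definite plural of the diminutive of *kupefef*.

kupefefosamsi

*kupefef*: final consonant = /f/, voiceless → -o → *kupefefo*.
Since the last vowel of the diminutive form *kupefefo* is /o/ (a non-high vowel), it takes -sam, giving *kupefefosam*.
The plural form *kupefefosam*: final consonant = /m/, a nasal → -si → *kupefefosamsi*.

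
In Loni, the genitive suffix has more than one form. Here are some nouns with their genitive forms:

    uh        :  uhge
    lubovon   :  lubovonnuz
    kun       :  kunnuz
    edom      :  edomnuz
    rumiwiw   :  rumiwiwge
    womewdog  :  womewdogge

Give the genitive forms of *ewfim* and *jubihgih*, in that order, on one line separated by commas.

The suffix is conditioned by the final consonant: -nuz when the stem ends in a nasal (*lubovon*, *kun*, *edom*); -ge when the stem ends in a non-nasal consonant (*uh*, *rumiwiw*, *womewdog*).
*ewfim* — final consonant /m/ (a nasal) → -nuz → *ewfimnuz*.
*jubihgih* — final consonant /h/ (non-nasal) → -ge → *jubihgihge*.

ewfimnuz, jubihgihge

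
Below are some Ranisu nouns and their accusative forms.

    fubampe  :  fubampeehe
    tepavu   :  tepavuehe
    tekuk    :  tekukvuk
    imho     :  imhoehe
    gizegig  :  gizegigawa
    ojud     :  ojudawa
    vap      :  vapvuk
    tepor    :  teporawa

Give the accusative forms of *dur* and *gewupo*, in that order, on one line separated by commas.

durawa, gewupoehe

The suffix is conditioned by the final sound: -vuk when the stem ends in a voiceless consonant (*tekuk*, *vap*); -awa when the stem ends in a voiced consonant (*gizegig*, *ojud*, *tepor*); -ehe when the stem ends in a vowel (*fubampe*, *tepavu*, *imho*).
Since the final sound of *dur* is /r/ (a voiced consonant), it takes -awa, giving *durawa*.
Since the final sound of *gewupo* is /o/ (a vowel), it takes -ehe, giving *gewupoehe*.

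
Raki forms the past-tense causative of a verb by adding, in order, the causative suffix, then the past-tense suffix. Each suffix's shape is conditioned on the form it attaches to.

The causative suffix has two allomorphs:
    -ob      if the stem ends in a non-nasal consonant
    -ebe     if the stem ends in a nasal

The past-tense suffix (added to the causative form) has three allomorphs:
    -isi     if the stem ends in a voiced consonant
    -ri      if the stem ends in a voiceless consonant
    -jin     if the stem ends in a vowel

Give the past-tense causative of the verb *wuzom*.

wuzomebejin

*wuzom*: final consonant = /m/, a nasal → -ebe → *wuzomebe*.
The final sound of the causative form *wuzomebe* is /e/, which is a vowel, so the past-tense suffix is -jin, giving *wuzomebejin*.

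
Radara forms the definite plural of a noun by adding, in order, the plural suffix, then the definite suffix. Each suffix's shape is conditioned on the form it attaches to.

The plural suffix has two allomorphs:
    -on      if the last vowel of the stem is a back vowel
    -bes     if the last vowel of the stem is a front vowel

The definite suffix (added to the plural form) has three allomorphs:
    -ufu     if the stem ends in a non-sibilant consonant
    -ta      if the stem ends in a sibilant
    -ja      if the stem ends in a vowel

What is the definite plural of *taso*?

*taso*: last vowel = /o/, a back vowel → -on → *tasoon*.
The plural form *tasoon* — final sound /n/ (a non-sibilant consonant) → -ufu → *tasoonufu*.

tasoonufu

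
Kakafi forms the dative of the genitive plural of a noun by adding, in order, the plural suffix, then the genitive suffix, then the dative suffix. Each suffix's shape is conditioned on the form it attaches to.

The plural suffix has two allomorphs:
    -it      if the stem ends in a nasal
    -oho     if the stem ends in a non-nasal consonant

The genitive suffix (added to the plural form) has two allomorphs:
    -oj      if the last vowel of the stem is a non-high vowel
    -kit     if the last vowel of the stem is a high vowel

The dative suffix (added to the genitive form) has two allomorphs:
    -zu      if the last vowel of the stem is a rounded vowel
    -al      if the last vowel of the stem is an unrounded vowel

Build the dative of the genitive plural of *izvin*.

izvinitkital

*izvin*: final consonant = /n/, a nasal → -it → *izvinit*.
The plural form *izvinit* — last vowel /i/ (a high vowel) → -kit → *izvinitkit*.
The genitive form *izvinitkit* — last vowel /i/ (an unrounded vowel) → -al → *izvinitkital*.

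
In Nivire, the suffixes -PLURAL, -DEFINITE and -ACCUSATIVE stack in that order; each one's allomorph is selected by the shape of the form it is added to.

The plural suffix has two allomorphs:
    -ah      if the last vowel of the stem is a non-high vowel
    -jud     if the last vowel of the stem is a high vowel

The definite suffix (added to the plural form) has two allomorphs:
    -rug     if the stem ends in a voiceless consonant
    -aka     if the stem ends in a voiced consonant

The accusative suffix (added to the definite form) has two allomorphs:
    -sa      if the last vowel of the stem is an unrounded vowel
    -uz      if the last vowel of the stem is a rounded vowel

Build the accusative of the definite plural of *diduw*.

diduwjudakasa

*diduw*: last vowel = /u/, a high vowel → -jud → *diduwjud*.
The plural form *diduwjud* — final consonant /d/ (voiced) → -aka → *diduwjudaka*.
The definite form *diduwjudaka*: last vowel = /a/, an unrounded vowel → -sa → *diduwjudakasa*.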